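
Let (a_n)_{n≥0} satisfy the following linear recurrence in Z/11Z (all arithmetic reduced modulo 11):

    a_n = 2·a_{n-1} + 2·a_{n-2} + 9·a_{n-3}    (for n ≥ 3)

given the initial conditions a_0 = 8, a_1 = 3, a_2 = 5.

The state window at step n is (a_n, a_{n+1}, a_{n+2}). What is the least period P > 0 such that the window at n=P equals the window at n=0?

35

n=0: window = (8, 3, 5)
n=1: window = (3, 5, 0)
n=2: window = (5, 0, 4)
n=3: window = (0, 4, 9)
n=4: window = (4, 9, 4)
n=5: window = (9, 4, 7)
n=6: window = (4, 7, 4)
n=7: window = (7, 4, 3)
n=8: window = (4, 3, 0)
n=9: window = (3, 0, 9)
n=10: window = (0, 9, 1)
n=11: window = (9, 1, 9)
n=12: window = (1, 9, 2)
n=13: window = (9, 2, 9)
n=14: window = (2, 9, 4)
n=15: window = (9, 4, 0)
n=16: window = (4, 0, 1)
n=17: window = (0, 1, 5)
n=18: window = (1, 5, 1)
n=19: window = (5, 1, 10)
n=20: window = (1, 10, 1)
n=21: window = (10, 1, 9)
n=22: window = (1, 9, 0)
n=23: window = (9, 0, 5)
n=24: window = (0, 5, 3)
n=25: window = (5, 3, 5)
n=26: window = (3, 5, 6)
n=27: window = (5, 6, 5)
n=28: window = (6, 5, 1)
n=29: window = (5, 1, 0)
n=30: window = (1, 0, 3)
n=31: window = (0, 3, 4)
n=32: window = (3, 4, 3)
n=33: window = (4, 3, 8)
n=34: window = (3, 8, 3)
n=35: window = (8, 3, 5)
window at n=35 equals window at n=0 → period = 35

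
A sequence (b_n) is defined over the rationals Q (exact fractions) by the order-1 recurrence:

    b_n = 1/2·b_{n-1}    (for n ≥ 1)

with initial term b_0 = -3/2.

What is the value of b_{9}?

b_1 = 1/2·-3/2 = -3/4
b_2 = 1/2·-3/4 = -3/8
b_3 = 1/2·-3/8 = -3/16
b_4 = 1/2·-3/16 = -3/32
b_5 = 1/2·-3/32 = -3/64
b_6 = 1/2·-3/64 = -3/128
b_7 = 1/2·-3/128 = -3/256
b_8 = 1/2·-3/256 = -3/512
b_9 = 1/2·-3/512 = -3/1024

-3/1024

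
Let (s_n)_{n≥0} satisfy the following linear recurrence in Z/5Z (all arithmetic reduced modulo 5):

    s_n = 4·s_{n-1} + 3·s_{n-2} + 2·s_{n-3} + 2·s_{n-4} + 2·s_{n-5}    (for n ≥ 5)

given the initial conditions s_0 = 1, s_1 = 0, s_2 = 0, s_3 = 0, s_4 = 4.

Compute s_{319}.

s_5 = 4·4 + 3·0 + 2·0 + 2·0 + 2·1 = 3
s_6 = 4·3 + 3·4 + 2·0 + 2·0 + 2·0 = 4
s_7 = 4·4 + 3·3 + 2·4 + 2·0 + 2·0 = 3
s_8 = 4·3 + 3·4 + 2·3 + 2·4 + 2·0 = 3
s_9 = 4·3 + 3·3 + 2·4 + 2·3 + 2·4 = 3
s_10 = 4·3 + 3·3 + 2·3 + 2·4 + 2·3 = 1
s_11 = 4·1 + 3·3 + 2·3 + 2·3 + 2·4 = 3
s_12 = 4·3 + 3·1 + 2·3 + 2·3 + 2·3 = 3
s_13 = 4·3 + 3·3 + 2·1 + 2·3 + 2·3 = 0
s_14 = 4·0 + 3·3 + 2·3 + 2·1 + 2·3 = 3
s_15 = 4·3 + 3·0 + 2·3 + 2·3 + 2·1 = 1
s_16 = 4·1 + 3·3 + 2·0 + 2·3 + 2·3 = 0
s_17 = 4·0 + 3·1 + 2·3 + 2·0 + 2·3 = 0
s_18 = 4·0 + 3·0 + 2·1 + 2·3 + 2·0 = 3
s_19 = 4·3 + 3·0 + 2·0 + 2·1 + 2·3 = 0
s_20 = 4·0 + 3·3 + 2·0 + 2·0 + 2·1 = 1
s_21 = 4·1 + 3·0 + 2·3 + 2·0 + 2·0 = 0
s_22 = 4·0 + 3·1 + 2·0 + 2·3 + 2·0 = 4
s_23 = 4·4 + 3·0 + 2·1 + 2·0 + 2·3 = 4
s_24 = 4·4 + 3·4 + 2·0 + 2·1 + 2·0 = 0
s_25 = 4·0 + 3·4 + 2·4 + 2·0 + 2·1 = 2
s_26 = 4·2 + 3·0 + 2·4 + 2·4 + 2·0 = 4
s_27 = 4·4 + 3·2 + 2·0 + 2·4 + 2·4 = 3
s_28 = 4·3 + 3·4 + 2·2 + 2·0 + 2·4 = 1
s_29 = 4·1 + 3·3 + 2·4 + 2·2 + 2·0 = 0
s_30 = 4·0 + 3·1 + 2·3 + 2·4 + 2·2 = 1
s_31 = 4·1 + 3·0 + 2·1 + 2·3 + 2·4 = 0
s_32 = 4·0 + 3·1 + 2·0 + 2·1 + 2·3 = 1
s_33 = 4·1 + 3·0 + 2·1 + 2·0 + 2·1 = 3
s_34 = 4·3 + 3·1 + 2·0 + 2·1 + 2·0 = 2
s_35 = 4·2 + 3·3 + 2·1 + 2·0 + 2·1 = 1
s_36 = 4·1 + 3·2 + 2·3 + 2·1 + 2·0 = 3
s_37 = 4·3 + 3·1 + 2·2 + 2·3 + 2·1 = 2
s_38 = 4·2 + 3·3 + 2·1 + 2·2 + 2·3 = 4
s_39 = 4·4 + 3·2 + 2·3 + 2·1 + 2·2 = 4
s_40 = 4·4 + 3·4 + 2·2 + 2·3 + 2·1 = 0
s_41 = 4·0 + 3·4 + 2·4 + 2·2 + 2·3 = 0
s_42 = 4·0 + 3·0 + 2·4 + 2·4 + 2·2 = 0
s_43 = 4·0 + 3·0 + 2·0 + 2·4 + 2·4 = 1
s_44 = 4·1 + 3·0 + 2·0 + 2·0 + 2·4 = 2
s_45 = 4·2 + 3·1 + 2·0 + 2·0 + 2·0 = 1
s_46 = 4·1 + 3·2 + 2·1 + 2·0 + 2·0 = 2
s_47 = 4·2 + 3·1 + 2·2 + 2·1 + 2·0 = 2
s_48 = 4·2 + 3·2 + 2·1 + 2·2 + 2·1 = 2
s_49 = 4·2 + 3·2 + 2·2 + 2·1 + 2·2 = 4
s_50 = 4·4 + 3·2 + 2·2 + 2·2 + 2·1 = 2
s_51 = 4·2 + 3·4 + 2·2 + 2·2 + 2·2 = 2
s_52 = 4·2 + 3·2 + 2·4 + 2·2 + 2·2 = 0
s_53 = 4·0 + 3·2 + 2·2 + 2·4 + 2·2 = 2
s_54 = 4·2 + 3·0 + 2·2 + 2·2 + 2·4 = 4
s_55 = 4·4 + 3·2 + 2·0 + 2·2 + 2·2 = 0
s_56 = 4·0 + 3·4 + 2·2 + 2·0 + 2·2 = 0
s_57 = 4·0 + 3·0 + 2·4 + 2·2 + 2·0 = 2
s_58 = 4·2 + 3·0 + 2·0 + 2·4 + 2·2 = 0
s_59 = 4·0 + 3·2 + 2·0 + 2·0 + 2·4 = 4
s_60 = 4·4 + 3·0 + 2·2 + 2·0 + 2·0 = 0
s_61 = 4·0 + 3·4 + 2·0 + 2·2 + 2·0 = 1
s_62 = 4·1 + 3·0 + 2·4 + 2·0 + 2·2 = 1
s_63 = 4·1 + 3·1 + 2·0 + 2·4 + 2·0 = 0
s_64 = 4·0 + 3·1 + 2·1 + 2·0 + 2·4 = 3
s_65 = 4·3 + 3·0 + 2·1 + 2·1 + 2·0 = 1
s_66 = 4·1 + 3·3 + 2·0 + 2·1 + 2·1 = 2
s_67 = 4·2 + 3·1 + 2·3 + 2·0 + 2·1 = 4
s_68 = 4·4 + 3·2 + 2·1 + 2·3 + 2·0 = 0
s_69 = 4·0 + 3·4 + 2·2 + 2·1 + 2·3 = 4
s_70 = 4·4 + 3·0 + 2·4 + 2·2 + 2·1 = 0
s_71 = 4·0 + 3·4 + 2·0 + 2·4 + 2·2 = 4
s_72 = 4·4 + 3·0 + 2·4 + 2·0 + 2·4 = 2
s_73 = 4·2 + 3·4 + 2·0 + 2·4 + 2·0 = 3
s_74 = 4·3 + 3·2 + 2·4 + 2·0 + 2·4 = 4
s_75 = 4·4 + 3·3 + 2·2 + 2·4 + 2·0 = 2
s_76 = 4·2 + 3·4 + 2·3 + 2·2 + 2·4 = 3
s_77 = 4·3 + 3·2 + 2·4 + 2·3 + 2·2 = 1
s_78 = 4·1 + 3·3 + 2·2 + 2·4 + 2·3 = 1
s_79 = 4·1 + 3·1 + 2·3 + 2·2 + 2·4 = 0
s_80 = 4·0 + 3·1 + 2·1 + 2·3 + 2·2 = 0
s_81 = 4·0 + 3·0 + 2·1 + 2·1 + 2·3 = 0
s_82 = 4·0 + 3·0 + 2·0 + 2·1 + 2·1 = 4
(s_78, s_79, s_80, s_81, s_82) = (1, 0, 0, 0, 4) = (s_0, s_1, s_2, s_3, s_4), so the sequence has period 78.
319 ≡ 7 (mod 78), hence s_319 = s_7 = 3.

3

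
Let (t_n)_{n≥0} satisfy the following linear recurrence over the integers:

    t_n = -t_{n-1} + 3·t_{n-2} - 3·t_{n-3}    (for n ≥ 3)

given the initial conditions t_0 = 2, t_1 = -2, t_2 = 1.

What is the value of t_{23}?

-1867254283

t_3 = -1·1 + 3·-2 + -3·2 = -13
t_4 = -1·-13 + 3·1 + -3·-2 = 22
t_5 = -1·22 + 3·-13 + -3·1 = -64
t_6 = -1·-64 + 3·22 + -3·-13 = 169
t_7 = -1·169 + 3·-64 + -3·22 = -427
t_8 = -1·-427 + 3·169 + -3·-64 = 1126
t_9 = -1·1126 + 3·-427 + -3·169 = -2914
t_10 = -1·-2914 + 3·1126 + -3·-427 = 7573
t_11 = -1·7573 + 3·-2914 + -3·1126 = -19693
t_12 = -1·-19693 + 3·7573 + -3·-2914 = 51154
t_13 = -1·51154 + 3·-19693 + -3·7573 = -132952
t_14 = -1·-132952 + 3·51154 + -3·-19693 = 345493
t_15 = -1·345493 + 3·-132952 + -3·51154 = -897811
t_16 = -1·-897811 + 3·345493 + -3·-132952 = 2333146
t_17 = -1·2333146 + 3·-897811 + -3·345493 = -6063058
t_18 = -1·-6063058 + 3·2333146 + -3·-897811 = 15755929
t_19 = -1·15755929 + 3·-6063058 + -3·2333146 = -40944541
t_20 = -1·-40944541 + 3·15755929 + -3·-6063058 = 106401502
t_21 = -1·106401502 + 3·-40944541 + -3·15755929 = -276502912
t_22 = -1·-276502912 + 3·106401502 + -3·-40944541 = 718541041
t_23 = -1·718541041 + 3·-276502912 + -3·106401502 = -1867254283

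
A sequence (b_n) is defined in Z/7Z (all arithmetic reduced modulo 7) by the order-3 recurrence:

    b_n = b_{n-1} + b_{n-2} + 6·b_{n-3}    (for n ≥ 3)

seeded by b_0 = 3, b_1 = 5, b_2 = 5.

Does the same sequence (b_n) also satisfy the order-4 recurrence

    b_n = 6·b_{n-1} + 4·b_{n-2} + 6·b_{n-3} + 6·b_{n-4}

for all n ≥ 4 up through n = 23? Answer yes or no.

Terms b_0..b_23: 3, 5, 5, 0, 0, 2, 2, 4, 4, 6, 6, 1, 1, 3, 3, 5, 5, 0, 0, 2, 2, 4, 4, 6
n=4: candidate gives 5, actual b_4 = 0 ✗

no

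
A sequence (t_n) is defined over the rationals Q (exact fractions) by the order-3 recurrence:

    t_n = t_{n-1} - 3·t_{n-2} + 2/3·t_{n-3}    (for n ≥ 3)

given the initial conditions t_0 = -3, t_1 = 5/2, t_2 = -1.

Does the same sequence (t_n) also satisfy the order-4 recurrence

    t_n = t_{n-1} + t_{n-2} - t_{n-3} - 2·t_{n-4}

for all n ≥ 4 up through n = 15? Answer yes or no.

no

Terms t_0..t_15: -3, 5/2, -1, -21/2, -35/6, 25, 71/2, -781/18, -1199/9, 371/18, 21133/54, 6499/27, -16553/18, -223693/162, 41539/27, 273665/54
n=4: candidate gives -8, actual t_4 = -35/6 ✗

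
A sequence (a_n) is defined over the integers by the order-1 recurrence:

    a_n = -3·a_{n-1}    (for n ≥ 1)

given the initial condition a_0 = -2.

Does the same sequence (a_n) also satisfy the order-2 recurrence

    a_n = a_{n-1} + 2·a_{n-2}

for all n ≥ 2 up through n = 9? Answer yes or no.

Terms a_0..a_9: -2, 6, -18, 54, -162, 486, -1458, 4374, -13122, 39366
n=2: candidate gives 2, actual a_2 = -18 ✗

no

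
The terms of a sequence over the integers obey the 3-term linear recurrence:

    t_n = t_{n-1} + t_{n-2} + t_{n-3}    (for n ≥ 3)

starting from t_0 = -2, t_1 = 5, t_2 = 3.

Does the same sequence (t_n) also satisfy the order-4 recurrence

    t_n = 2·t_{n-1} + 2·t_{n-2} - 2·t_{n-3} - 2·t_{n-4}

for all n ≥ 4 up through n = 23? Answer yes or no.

no

Terms t_0..t_23: -2, 5, 3, 6, 14, 23, 43, 80, 146, 269, 495, 910, 1674, 3079, 5663, 10416, 19158, 35237, 64811, 119206, 219254, 403271, 741731, 1364256
n=4: candidate gives 12, actual t_4 = 14 ✗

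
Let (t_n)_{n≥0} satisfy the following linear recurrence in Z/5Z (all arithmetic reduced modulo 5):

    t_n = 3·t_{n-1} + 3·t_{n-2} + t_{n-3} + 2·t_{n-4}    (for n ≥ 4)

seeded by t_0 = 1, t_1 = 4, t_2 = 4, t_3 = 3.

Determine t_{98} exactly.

t_4 = 3·3 + 3·4 + 1·4 + 2·1 = 2
t_5 = 3·2 + 3·3 + 1·4 + 2·4 = 2
t_6 = 3·2 + 3·2 + 1·3 + 2·4 = 3
t_7 = 3·3 + 3·2 + 1·2 + 2·3 = 3
t_8 = 3·3 + 3·3 + 1·2 + 2·2 = 4
t_9 = 3·4 + 3·3 + 1·3 + 2·2 = 3
t_10 = 3·3 + 3·4 + 1·3 + 2·3 = 0
t_11 = 3·0 + 3·3 + 1·4 + 2·3 = 4
t_12 = 3·4 + 3·0 + 1·3 + 2·4 = 3
t_13 = 3·3 + 3·4 + 1·0 + 2·3 = 2
t_14 = 3·2 + 3·3 + 1·4 + 2·0 = 4
t_15 = 3·4 + 3·2 + 1·3 + 2·4 = 4
t_16 = 3·4 + 3·4 + 1·2 + 2·3 = 2
t_17 = 3·2 + 3·4 + 1·4 + 2·2 = 1
t_18 = 3·1 + 3·2 + 1·4 + 2·4 = 1
t_19 = 3·1 + 3·1 + 1·2 + 2·4 = 1
t_20 = 3·1 + 3·1 + 1·1 + 2·2 = 1
t_21 = 3·1 + 3·1 + 1·1 + 2·1 = 4
t_22 = 3·4 + 3·1 + 1·1 + 2·1 = 3
t_23 = 3·3 + 3·4 + 1·1 + 2·1 = 4
t_24 = 3·4 + 3·3 + 1·4 + 2·1 = 2
t_25 = 3·2 + 3·4 + 1·3 + 2·4 = 4
t_26 = 3·4 + 3·2 + 1·4 + 2·3 = 3
t_27 = 3·3 + 3·4 + 1·2 + 2·4 = 1
t_28 = 3·1 + 3·3 + 1·4 + 2·2 = 0
t_29 = 3·0 + 3·1 + 1·3 + 2·4 = 4
t_30 = 3·4 + 3·0 + 1·1 + 2·3 = 4
t_31 = 3·4 + 3·4 + 1·0 + 2·1 = 1
t_32 = 3·1 + 3·4 + 1·4 + 2·0 = 4
t_33 = 3·4 + 3·1 + 1·4 + 2·4 = 2
t_34 = 3·2 + 3·4 + 1·1 + 2·4 = 2
t_35 = 3·2 + 3·2 + 1·4 + 2·1 = 3
t_36 = 3·3 + 3·2 + 1·2 + 2·4 = 0
t_37 = 3·0 + 3·3 + 1·2 + 2·2 = 0
t_38 = 3·0 + 3·0 + 1·3 + 2·2 = 2
t_39 = 3·2 + 3·0 + 1·0 + 2·3 = 2
t_40 = 3·2 + 3·2 + 1·0 + 2·0 = 2
t_41 = 3·2 + 3·2 + 1·2 + 2·0 = 4
t_42 = 3·4 + 3·2 + 1·2 + 2·2 = 4
t_43 = 3·4 + 3·4 + 1·2 + 2·2 = 0
t_44 = 3·0 + 3·4 + 1·4 + 2·2 = 0
t_45 = 3·0 + 3·0 + 1·4 + 2·4 = 2
t_46 = 3·2 + 3·0 + 1·0 + 2·4 = 4
t_47 = 3·4 + 3·2 + 1·0 + 2·0 = 3
t_48 = 3·3 + 3·4 + 1·2 + 2·0 = 3
t_49 = 3·3 + 3·3 + 1·4 + 2·2 = 1
t_50 = 3·1 + 3·3 + 1·3 + 2·4 = 3
t_51 = 3·3 + 3·1 + 1·3 + 2·3 = 1
t_52 = 3·1 + 3·3 + 1·1 + 2·3 = 4
t_53 = 3·4 + 3·1 + 1·3 + 2·1 = 0
t_54 = 3·0 + 3·4 + 1·1 + 2·3 = 4
t_55 = 3·4 + 3·0 + 1·4 + 2·1 = 3
t_56 = 3·3 + 3·4 + 1·0 + 2·4 = 4
t_57 = 3·4 + 3·3 + 1·4 + 2·0 = 0
t_58 = 3·0 + 3·4 + 1·3 + 2·4 = 3
t_59 = 3·3 + 3·0 + 1·4 + 2·3 = 4
t_60 = 3·4 + 3·3 + 1·0 + 2·4 = 4
t_61 = 3·4 + 3·4 + 1·3 + 2·0 = 2
t_62 = 3·2 + 3·4 + 1·4 + 2·3 = 3
t_63 = 3·3 + 3·2 + 1·4 + 2·4 = 2
t_64 = 3·2 + 3·3 + 1·2 + 2·4 = 0
t_65 = 3·0 + 3·2 + 1·3 + 2·2 = 3
t_66 = 3·3 + 3·0 + 1·2 + 2·3 = 2
t_67 = 3·2 + 3·3 + 1·0 + 2·2 = 4
t_68 = 3·4 + 3·2 + 1·3 + 2·0 = 1
t_69 = 3·1 + 3·4 + 1·2 + 2·3 = 3
t_70 = 3·3 + 3·1 + 1·4 + 2·2 = 0
t_71 = 3·0 + 3·3 + 1·1 + 2·4 = 3
t_72 = 3·3 + 3·0 + 1·3 + 2·1 = 4
t_73 = 3·4 + 3·3 + 1·0 + 2·3 = 2
t_74 = 3·2 + 3·4 + 1·3 + 2·0 = 1
t_75 = 3·1 + 3·2 + 1·4 + 2·3 = 4
t_76 = 3·4 + 3·1 + 1·2 + 2·4 = 0
t_77 = 3·0 + 3·4 + 1·1 + 2·2 = 2
t_78 = 3·2 + 3·0 + 1·4 + 2·1 = 2
t_79 = 3·2 + 3·2 + 1·0 + 2·4 = 0
t_80 = 3·0 + 3·2 + 1·2 + 2·0 = 3
t_81 = 3·3 + 3·0 + 1·2 + 2·2 = 0
t_82 = 3·0 + 3·3 + 1·0 + 2·2 = 3
t_83 = 3·3 + 3·0 + 1·3 + 2·0 = 2
t_84 = 3·2 + 3·3 + 1·0 + 2·3 = 1
t_85 = 3·1 + 3·2 + 1·3 + 2·0 = 2
t_86 = 3·2 + 3·1 + 1·2 + 2·3 = 2
t_87 = 3·2 + 3·2 + 1·1 + 2·2 = 2
t_88 = 3·2 + 3·2 + 1·2 + 2·1 = 1
t_89 = 3·1 + 3·2 + 1·2 + 2·2 = 0
t_90 = 3·0 + 3·1 + 1·2 + 2·2 = 4
t_91 = 3·4 + 3·0 + 1·1 + 2·2 = 2
t_92 = 3·2 + 3·4 + 1·0 + 2·1 = 0
t_93 = 3·0 + 3·2 + 1·4 + 2·0 = 0
t_94 = 3·0 + 3·0 + 1·2 + 2·4 = 0
t_95 = 3·0 + 3·0 + 1·0 + 2·2 = 4
t_96 = 3·4 + 3·0 + 1·0 + 2·0 = 2
t_97 = 3·2 + 3·4 + 1·0 + 2·0 = 3
t_98 = 3·3 + 3·2 + 1·4 + 2·0 = 4

4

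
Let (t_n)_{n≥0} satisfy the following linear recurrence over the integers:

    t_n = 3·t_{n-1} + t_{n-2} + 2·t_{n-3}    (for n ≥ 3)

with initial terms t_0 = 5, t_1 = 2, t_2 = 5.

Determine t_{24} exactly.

5287022991265

t_3 = 3·5 + 1·2 + 2·5 = 27
t_4 = 3·27 + 1·5 + 2·2 = 90
t_5 = 3·90 + 1·27 + 2·5 = 307
t_6 = 3·307 + 1·90 + 2·27 = 1065
t_7 = 3·1065 + 1·307 + 2·90 = 3682
t_8 = 3·3682 + 1·1065 + 2·307 = 12725
t_9 = 3·12725 + 1·3682 + 2·1065 = 43987
t_10 = 3·43987 + 1·12725 + 2·3682 = 152050
t_11 = 3·152050 + 1·43987 + 2·12725 = 525587
t_12 = 3·525587 + 1·152050 + 2·43987 = 1816785
t_13 = 3·1816785 + 1·525587 + 2·152050 = 6280042
t_14 = 3·6280042 + 1·1816785 + 2·525587 = 21708085
t_15 = 3·21708085 + 1·6280042 + 2·1816785 = 75037867
t_16 = 3·75037867 + 1·21708085 + 2·6280042 = 259381770
t_17 = 3·259381770 + 1·75037867 + 2·21708085 = 896599347
t_18 = 3·896599347 + 1·259381770 + 2·75037867 = 3099255545
t_19 = 3·3099255545 + 1·896599347 + 2·259381770 = 10713129522
t_20 = 3·10713129522 + 1·3099255545 + 2·896599347 = 37031842805
t_21 = 3·37031842805 + 1·10713129522 + 2·3099255545 = 128007169027
t_22 = 3·128007169027 + 1·37031842805 + 2·10713129522 = 442479608930
t_23 = 3·442479608930 + 1·128007169027 + 2·37031842805 = 1529509681427
t_24 = 3·1529509681427 + 1·442479608930 + 2·128007169027 = 5287022991265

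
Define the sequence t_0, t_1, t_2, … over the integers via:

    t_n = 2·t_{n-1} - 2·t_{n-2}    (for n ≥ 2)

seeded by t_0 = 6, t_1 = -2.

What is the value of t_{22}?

t_2 = 2·-2 + -2·6 = -16
t_3 = 2·-16 + -2·-2 = -28
t_4 = 2·-28 + -2·-16 = -24
t_5 = 2·-24 + -2·-28 = 8
t_6 = 2·8 + -2·-24 = 64
t_7 = 2·64 + -2·8 = 112
t_8 = 2·112 + -2·64 = 96
t_9 = 2·96 + -2·112 = -32
t_10 = 2·-32 + -2·96 = -256
t_11 = 2·-256 + -2·-32 = -448
t_12 = 2·-448 + -2·-256 = -384
t_13 = 2·-384 + -2·-448 = 128
t_14 = 2·128 + -2·-384 = 1024
t_15 = 2·1024 + -2·128 = 1792
t_16 = 2·1792 + -2·1024 = 1536
t_17 = 2·1536 + -2·1792 = -512
t_18 = 2·-512 + -2·1536 = -4096
t_19 = 2·-4096 + -2·-512 = -7168
t_20 = 2·-7168 + -2·-4096 = -6144
t_21 = 2·-6144 + -2·-7168 = 2048
t_22 = 2·2048 + -2·-6144 = 16384

16384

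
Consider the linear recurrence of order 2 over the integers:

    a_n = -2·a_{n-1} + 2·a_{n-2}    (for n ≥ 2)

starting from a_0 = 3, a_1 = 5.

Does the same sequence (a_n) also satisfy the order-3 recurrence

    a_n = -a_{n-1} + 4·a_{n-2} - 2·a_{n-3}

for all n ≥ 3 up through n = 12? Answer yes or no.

Terms a_0..a_12: 3, 5, -4, 18, -44, 124, -336, 920, -2512, 6864, -18752, 51232, -139968
n=3: candidate gives 18, actual a_3 = 18 ✓
n=4: candidate gives -44, actual a_4 = -44 ✓
n=5: candidate gives 124, actual a_5 = 124 ✓
n=6: candidate gives -336, actual a_6 = -336 ✓
n=7: candidate gives 920, actual a_7 = 920 ✓
n=8: candidate gives -2512, actual a_8 = -2512 ✓
n=9: candidate gives 6864, actual a_9 = 6864 ✓
n=10: candidate gives -18752, actual a_10 = -18752 ✓
n=11: candidate gives 51232, actual a_11 = 51232 ✓
n=12: candidate gives -139968, actual a_12 = -139968 ✓

yes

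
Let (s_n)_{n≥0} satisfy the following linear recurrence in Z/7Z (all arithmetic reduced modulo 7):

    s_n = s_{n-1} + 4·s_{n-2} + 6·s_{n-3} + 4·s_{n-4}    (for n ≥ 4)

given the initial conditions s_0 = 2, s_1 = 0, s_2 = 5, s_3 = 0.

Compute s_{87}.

s_4 = 1·0 + 4·5 + 6·0 + 4·2 = 0
s_5 = 1·0 + 4·0 + 6·5 + 4·0 = 2
s_6 = 1·2 + 4·0 + 6·0 + 4·5 = 1
s_7 = 1·1 + 4·2 + 6·0 + 4·0 = 2
s_8 = 1·2 + 4·1 + 6·2 + 4·0 = 4
s_9 = 1·4 + 4·2 + 6·1 + 4·2 = 5
s_10 = 1·5 + 4·4 + 6·2 + 4·1 = 2
s_11 = 1·2 + 4·5 + 6·4 + 4·2 = 5
s_12 = 1·5 + 4·2 + 6·5 + 4·4 = 3
s_13 = 1·3 + 4·5 + 6·2 + 4·5 = 6
s_14 = 1·6 + 4·3 + 6·5 + 4·2 = 0
s_15 = 1·0 + 4·6 + 6·3 + 4·5 = 6
s_16 = 1·6 + 4·0 + 6·6 + 4·3 = 5
s_17 = 1·5 + 4·6 + 6·0 + 4·6 = 4
s_18 = 1·4 + 4·5 + 6·6 + 4·0 = 4
s_19 = 1·4 + 4·4 + 6·5 + 4·6 = 4
s_20 = 1·4 + 4·4 + 6·4 + 4·5 = 1
s_21 = 1·1 + 4·4 + 6·4 + 4·4 = 1
s_22 = 1·1 + 4·1 + 6·4 + 4·4 = 3
s_23 = 1·3 + 4·1 + 6·1 + 4·4 = 1
s_24 = 1·1 + 4·3 + 6·1 + 4·1 = 2
s_25 = 1·2 + 4·1 + 6·3 + 4·1 = 0
s_26 = 1·0 + 4·2 + 6·1 + 4·3 = 5
s_27 = 1·5 + 4·0 + 6·2 + 4·1 = 0
(s_24, s_25, s_26, s_27) = (2, 0, 5, 0) = (s_0, s_1, s_2, s_3), so the sequence has period 24.
87 ≡ 15 (mod 24), hence s_87 = s_15 = 6.

6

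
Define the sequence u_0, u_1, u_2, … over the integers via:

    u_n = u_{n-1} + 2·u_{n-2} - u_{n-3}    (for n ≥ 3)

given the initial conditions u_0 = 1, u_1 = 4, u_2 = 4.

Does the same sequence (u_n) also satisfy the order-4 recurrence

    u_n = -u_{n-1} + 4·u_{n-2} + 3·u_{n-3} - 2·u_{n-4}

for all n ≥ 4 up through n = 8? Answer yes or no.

Terms u_0..u_8: 1, 4, 4, 11, 15, 33, 52, 103, 174
n=4: candidate gives 15, actual u_4 = 15 ✓
n=5: candidate gives 33, actual u_5 = 33 ✓
n=6: candidate gives 52, actual u_6 = 52 ✓
n=7: candidate gives 103, actual u_7 = 103 ✓
n=8: candidate gives 174, actual u_8 = 174 ✓

yes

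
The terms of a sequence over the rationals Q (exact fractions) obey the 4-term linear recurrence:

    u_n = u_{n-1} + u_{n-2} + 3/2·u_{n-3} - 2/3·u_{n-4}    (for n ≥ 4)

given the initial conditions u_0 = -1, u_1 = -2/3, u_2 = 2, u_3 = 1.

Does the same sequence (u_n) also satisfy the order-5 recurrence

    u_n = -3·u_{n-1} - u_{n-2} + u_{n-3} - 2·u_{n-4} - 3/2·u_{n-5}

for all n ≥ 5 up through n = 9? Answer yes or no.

Terms u_0..u_9: -1, -2/3, 2, 1, 8/3, 64/9, 179/18, 367/18, 353/9, 7537/108
n=5: candidate gives -25/6, actual u_5 = 64/9 ✗

no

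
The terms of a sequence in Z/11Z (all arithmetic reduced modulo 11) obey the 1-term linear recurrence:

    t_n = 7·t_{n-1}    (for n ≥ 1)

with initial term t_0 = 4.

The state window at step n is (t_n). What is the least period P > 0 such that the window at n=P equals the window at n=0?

n=0: window = (4)
n=1: window = (6)
n=2: window = (9)
n=3: window = (8)
n=4: window = (1)
n=5: window = (7)
n=6: window = (5)
n=7: window = (2)
n=8: window = (3)
n=9: window = (10)
n=10: window = (4)
window at n=10 equals window at n=0 → period = 10

10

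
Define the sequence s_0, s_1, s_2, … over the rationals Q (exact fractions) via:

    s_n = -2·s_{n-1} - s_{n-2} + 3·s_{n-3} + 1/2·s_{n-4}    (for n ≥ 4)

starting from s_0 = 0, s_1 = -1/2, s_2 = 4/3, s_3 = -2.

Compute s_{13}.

-10417/48

s_4 = -2·-2 + -1·4/3 + 3·-1/2 + 1/2·0 = 7/6
s_5 = -2·7/6 + -1·-2 + 3·4/3 + 1/2·-1/2 = 41/12
s_6 = -2·41/12 + -1·7/6 + 3·-2 + 1/2·4/3 = -40/3
s_7 = -2·-40/3 + -1·41/12 + 3·7/6 + 1/2·-2 = 103/4
s_8 = -2·103/4 + -1·-40/3 + 3·41/12 + 1/2·7/6 = -82/3
s_9 = -2·-82/3 + -1·103/4 + 3·-40/3 + 1/2·41/12 = -75/8
s_10 = -2·-75/8 + -1·-82/3 + 3·103/4 + 1/2·-40/3 = 350/3
s_11 = -2·350/3 + -1·-75/8 + 3·-82/3 + 1/2·103/4 = -3517/12
s_12 = -2·-3517/12 + -1·350/3 + 3·-75/8 + 1/2·-82/3 = 10265/24
s_13 = -2·10265/24 + -1·-3517/12 + 3·350/3 + 1/2·-75/8 = -10417/48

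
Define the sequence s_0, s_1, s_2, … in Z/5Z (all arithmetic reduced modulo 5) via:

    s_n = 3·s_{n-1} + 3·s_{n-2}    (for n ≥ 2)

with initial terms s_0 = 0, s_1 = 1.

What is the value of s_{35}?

s_2 = 3·1 + 3·0 = 3
s_3 = 3·3 + 3·1 = 2
s_4 = 3·2 + 3·3 = 0
s_5 = 3·0 + 3·2 = 1
(s_4, s_5) = (0, 1) = (s_0, s_1), so the sequence has period 4.
35 ≡ 3 (mod 4), hence s_35 = s_3 = 2.

2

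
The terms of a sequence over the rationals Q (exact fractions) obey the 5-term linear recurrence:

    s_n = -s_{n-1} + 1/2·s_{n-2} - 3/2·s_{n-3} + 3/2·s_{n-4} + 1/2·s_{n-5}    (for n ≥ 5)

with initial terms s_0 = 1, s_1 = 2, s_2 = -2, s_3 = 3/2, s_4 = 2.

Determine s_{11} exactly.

s_5 = -1·2 + 1/2·3/2 + -3/2·-2 + 3/2·2 + 1/2·1 = 21/4
s_6 = -1·21/4 + 1/2·2 + -3/2·3/2 + 3/2·-2 + 1/2·2 = -17/2
s_7 = -1·-17/2 + 1/2·21/4 + -3/2·2 + 3/2·3/2 + 1/2·-2 = 75/8
s_8 = -1·75/8 + 1/2·-17/2 + -3/2·21/4 + 3/2·2 + 1/2·3/2 = -71/4
s_9 = -1·-71/4 + 1/2·75/8 + -3/2·-17/2 + 3/2·21/4 + 1/2·2 = 705/16
s_10 = -1·705/16 + 1/2·-71/4 + -3/2·75/8 + 3/2·-17/2 + 1/2·21/4 = -617/8
s_11 = -1·-617/8 + 1/2·705/16 + -3/2·-71/4 + 3/2·75/8 + 1/2·-17/2 = 4339/32

4339/32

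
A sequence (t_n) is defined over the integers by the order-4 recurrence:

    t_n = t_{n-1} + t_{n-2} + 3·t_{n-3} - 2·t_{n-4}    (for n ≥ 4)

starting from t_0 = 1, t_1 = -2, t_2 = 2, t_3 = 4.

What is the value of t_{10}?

206

t_4 = 1·4 + 1·2 + 3·-2 + -2·1 = -2
t_5 = 1·-2 + 1·4 + 3·2 + -2·-2 = 12
t_6 = 1·12 + 1·-2 + 3·4 + -2·2 = 18
t_7 = 1·18 + 1·12 + 3·-2 + -2·4 = 16
t_8 = 1·16 + 1·18 + 3·12 + -2·-2 = 74
t_9 = 1·74 + 1·16 + 3·18 + -2·12 = 120
t_10 = 1·120 + 1·74 + 3·16 + -2·18 = 206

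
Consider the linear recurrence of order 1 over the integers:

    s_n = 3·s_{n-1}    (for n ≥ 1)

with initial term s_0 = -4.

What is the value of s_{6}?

s_1 = 3·-4 = -12
s_2 = 3·-12 = -36
s_3 = 3·-36 = -108
s_4 = 3·-108 = -324
s_5 = 3·-324 = -972
s_6 = 3·-972 = -2916

-2916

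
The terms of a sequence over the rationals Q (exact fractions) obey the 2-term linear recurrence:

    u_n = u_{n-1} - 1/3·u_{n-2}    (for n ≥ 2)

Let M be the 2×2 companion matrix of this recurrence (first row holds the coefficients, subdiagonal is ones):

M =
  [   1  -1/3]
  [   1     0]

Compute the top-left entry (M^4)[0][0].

1/9

(M^4)[0][0] is the top entry after applying M 4 times to the unit state (1, 0). Equivalently it is h_{5} for the auxiliary sequence (h_n) obeying the same recurrence with h_1 = 1 and h_i = 0 for 0 ≤ i < 1:
h_2 = 1·1 + -1/3·0 = 1
h_3 = 1·1 + -1/3·1 = 2/3
h_4 = 1·2/3 + -1/3·1 = 1/3
h_5 = 1·1/3 + -1/3·2/3 = 1/9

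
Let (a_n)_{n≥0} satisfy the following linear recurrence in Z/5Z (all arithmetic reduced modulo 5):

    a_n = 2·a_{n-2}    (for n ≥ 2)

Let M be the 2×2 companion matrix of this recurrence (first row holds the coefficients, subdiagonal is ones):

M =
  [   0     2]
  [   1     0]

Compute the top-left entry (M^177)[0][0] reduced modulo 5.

0

(M^177)[0][0] is the top entry after applying M 177 times to the unit state (1, 0). Equivalently it is h_{178} for the auxiliary sequence (h_n) obeying the same recurrence with h_1 = 1 and h_i = 0 for 0 ≤ i < 1:
h_2 = 0·1 + 2·0 = 0
h_3 = 0·0 + 2·1 = 2
h_4 = 0·2 + 2·0 = 0
h_5 = 0·0 + 2·2 = 4
h_6 = 0·4 + 2·0 = 0
h_7 = 0·0 + 2·4 = 3
h_8 = 0·3 + 2·0 = 0
h_9 = 0·0 + 2·3 = 1
(h_8, h_9) = (0, 1) = (h_0, h_1), so the sequence has period 8.
178 ≡ 2 (mod 8), hence h_178 = h_2 = 0.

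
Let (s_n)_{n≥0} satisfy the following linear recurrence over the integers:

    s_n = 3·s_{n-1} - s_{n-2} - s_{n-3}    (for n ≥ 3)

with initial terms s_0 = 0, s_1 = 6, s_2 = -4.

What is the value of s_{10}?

s_3 = 3·-4 + -1·6 + -1·0 = -18
s_4 = 3·-18 + -1·-4 + -1·6 = -56
s_5 = 3·-56 + -1·-18 + -1·-4 = -146
s_6 = 3·-146 + -1·-56 + -1·-18 = -364
s_7 = 3·-364 + -1·-146 + -1·-56 = -890
s_8 = 3·-890 + -1·-364 + -1·-146 = -2160
s_9 = 3·-2160 + -1·-890 + -1·-364 = -5226
s_10 = 3·-5226 + -1·-2160 + -1·-890 = -12628

-12628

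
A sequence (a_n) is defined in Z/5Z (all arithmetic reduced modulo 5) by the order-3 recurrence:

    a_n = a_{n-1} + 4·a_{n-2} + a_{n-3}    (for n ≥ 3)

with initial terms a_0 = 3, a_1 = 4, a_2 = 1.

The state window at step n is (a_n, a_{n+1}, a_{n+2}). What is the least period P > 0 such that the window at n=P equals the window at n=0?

4

n=0: window = (3, 4, 1)
n=1: window = (4, 1, 0)
n=2: window = (1, 0, 3)
n=3: window = (0, 3, 4)
n=4: window = (3, 4, 1)
window at n=4 equals window at n=0 → period = 4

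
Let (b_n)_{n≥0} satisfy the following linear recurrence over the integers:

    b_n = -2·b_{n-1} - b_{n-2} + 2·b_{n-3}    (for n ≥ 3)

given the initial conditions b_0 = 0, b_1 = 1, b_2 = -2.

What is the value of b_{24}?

b_3 = -2·-2 + -1·1 + 2·0 = 3
b_4 = -2·3 + -1·-2 + 2·1 = -2
b_5 = -2·-2 + -1·3 + 2·-2 = -3
b_6 = -2·-3 + -1·-2 + 2·3 = 14
b_7 = -2·14 + -1·-3 + 2·-2 = -29
b_8 = -2·-29 + -1·14 + 2·-3 = 38
b_9 = -2·38 + -1·-29 + 2·14 = -19
b_10 = -2·-19 + -1·38 + 2·-29 = -58
b_11 = -2·-58 + -1·-19 + 2·38 = 211
b_12 = -2·211 + -1·-58 + 2·-19 = -402
b_13 = -2·-402 + -1·211 + 2·-58 = 477
b_14 = -2·477 + -1·-402 + 2·211 = -130
b_15 = -2·-130 + -1·477 + 2·-402 = -1021
b_16 = -2·-1021 + -1·-130 + 2·477 = 3126
b_17 = -2·3126 + -1·-1021 + 2·-130 = -5491
b_18 = -2·-5491 + -1·3126 + 2·-1021 = 5814
b_19 = -2·5814 + -1·-5491 + 2·3126 = 115
b_20 = -2·115 + -1·5814 + 2·-5491 = -17026
b_21 = -2·-17026 + -1·115 + 2·5814 = 45565
b_22 = -2·45565 + -1·-17026 + 2·115 = -73874
b_23 = -2·-73874 + -1·45565 + 2·-17026 = 68131
b_24 = -2·68131 + -1·-73874 + 2·45565 = 28742

28742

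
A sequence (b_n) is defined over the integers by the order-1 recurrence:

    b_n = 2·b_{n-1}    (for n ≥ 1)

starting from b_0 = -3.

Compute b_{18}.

b_1 = 2·-3 = -6
b_2 = 2·-6 = -12
b_3 = 2·-12 = -24
b_4 = 2·-24 = -48
b_5 = 2·-48 = -96
b_6 = 2·-96 = -192
b_7 = 2·-192 = -384
b_8 = 2·-384 = -768
b_9 = 2·-768 = -1536
b_10 = 2·-1536 = -3072
b_11 = 2·-3072 = -6144
b_12 = 2·-6144 = -12288
b_13 = 2·-12288 = -24576
b_14 = 2·-24576 = -49152
b_15 = 2·-49152 = -98304
b_16 = 2·-98304 = -196608
b_17 = 2·-196608 = -393216
b_18 = 2·-393216 = -786432

-786432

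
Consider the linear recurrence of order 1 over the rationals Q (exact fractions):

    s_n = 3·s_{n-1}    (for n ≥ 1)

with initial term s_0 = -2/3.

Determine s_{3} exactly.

-18

s_1 = 3·-2/3 = -2
s_2 = 3·-2 = -6
s_3 = 3·-6 = -18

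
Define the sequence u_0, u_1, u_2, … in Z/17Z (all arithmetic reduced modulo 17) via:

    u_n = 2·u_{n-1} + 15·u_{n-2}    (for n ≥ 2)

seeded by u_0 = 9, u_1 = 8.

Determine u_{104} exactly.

u_2 = 2·8 + 15·9 = 15
u_3 = 2·15 + 15·8 = 14
u_4 = 2·14 + 15·15 = 15
u_5 = 2·15 + 15·14 = 2
u_6 = 2·2 + 15·15 = 8
u_7 = 2·8 + 15·2 = 12
u_8 = 2·12 + 15·8 = 8
u_9 = 2·8 + 15·12 = 9
u_10 = 2·9 + 15·8 = 2
u_11 = 2·2 + 15·9 = 3
u_12 = 2·3 + 15·2 = 2
u_13 = 2·2 + 15·3 = 15
u_14 = 2·15 + 15·2 = 9
u_15 = 2·9 + 15·15 = 5
u_16 = 2·5 + 15·9 = 9
u_17 = 2·9 + 15·5 = 8
(u_16, u_17) = (9, 8) = (u_0, u_1), so the sequence has period 16.
104 ≡ 8 (mod 16), hence u_104 = u_8 = 8.

8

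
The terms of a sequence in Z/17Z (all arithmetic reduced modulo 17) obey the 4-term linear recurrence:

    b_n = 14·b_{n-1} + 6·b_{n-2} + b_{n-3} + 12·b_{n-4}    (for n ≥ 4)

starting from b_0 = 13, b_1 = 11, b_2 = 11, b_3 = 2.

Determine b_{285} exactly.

16

b_4 = 14·2 + 6·11 + 1·11 + 12·13 = 6
b_5 = 14·6 + 6·2 + 1·11 + 12·11 = 1
b_6 = 14·1 + 6·6 + 1·2 + 12·11 = 14
b_7 = 14·14 + 6·1 + 1·6 + 12·2 = 11
b_8 = 14·11 + 6·14 + 1·1 + 12·6 = 5
b_9 = 14·5 + 6·11 + 1·14 + 12·1 = 9
Continuing the recurrence:
  b_10 = 12;  b_11 = 2;  b_12 = 16;  b_13 = 16;  b_14 = 7;  b_15 = 13
  b_16 = 7;  b_17 = 1;  b_18 = 0;  b_19 = 16;  b_20 = 3;  b_21 = 14
  b_22 = 9;  b_23 = 14;  b_24 = 11;  b_25 = 7;  b_26 = 14;  b_27 = 9
  b_28 = 9;  b_29 = 6;  b_30 = 9;  b_31 = 7;  b_32 = 11;  b_33 = 5
  b_34 = 13;  b_35 = 1;  b_36 = 8;  b_37 = 4;  b_38 = 6;  b_39 = 9
  b_40 = 7;  b_41 = 2;  b_42 = 15;  b_43 = 14;  b_44 = 15;  b_45 = 10
  b_46 = 16;  b_47 = 8;  b_48 = 7;  b_49 = 10;  b_50 = 8;  b_51 = 3
  b_52 = 14;  b_53 = 2;  b_54 = 7;  b_55 = 7;  b_56 = 4;  b_57 = 10
  b_58 = 0;  b_59 = 12;  b_60 = 5;  b_61 = 7;  b_62 = 4;  b_63 = 9
  b_64 = 13;  b_65 = 1;  b_66 = 13;  b_67 = 3;  b_68 = 5;  b_69 = 11
  b_70 = 3;  b_71 = 13;  b_72 = 16;  b_73 = 12;  b_74 = 7;  b_75 = 2
  b_76 = 2;  b_77 = 4;  b_78 = 1;  b_79 = 13;  b_80 = 12;  b_81 = 6
  b_82 = 11;  b_83 = 1;  b_84 = 9;  b_85 = 11;  b_86 = 1;  b_87 = 16
  b_88 = 9;  b_89 = 15;  b_90 = 3;  b_91 = 10;  b_92 = 9;  b_93 = 12
  b_94 = 13;  b_95 = 9;  b_96 = 1;  b_97 = 4;  b_98 = 6;  b_99 = 13
  b_100 = 13;  b_101 = 8;  b_102 = 3;  b_103 = 4;  b_104 = 0;  b_105 = 4
  b_106 = 11;  b_107 = 5;  b_108 = 4;  b_109 = 9;  b_110 = 15;  b_111 = 5
  b_112 = 13;  b_113 = 12;  b_114 = 6;  b_115 = 8;  b_116 = 10;  b_117 = 15
  b_118 = 10;  b_119 = 13;  b_120 = 3;  b_121 = 4;  b_122 = 3;  b_123 = 4
  b_124 = 12;  b_125 = 5;  b_126 = 12;  b_127 = 3;  b_128 = 8;  b_129 = 15
  b_130 = 14;  b_131 = 7;  b_132 = 4;  b_133 = 3;  b_134 = 3;  b_135 = 12
  b_136 = 16;  b_137 = 12;  b_138 = 6;  b_139 = 10;  b_140 = 6;  b_141 = 5
  b_142 = 1;  b_143 = 0;  b_144 = 15;  b_145 = 16;  b_146 = 3;  b_147 = 0
  b_148 = 10;  b_149 = 12;  b_150 = 9;  b_151 = 4;  b_152 = 4;  b_153 = 12
  b_154 = 15;  b_155 = 11;  b_156 = 15;  b_157 = 10;  b_158 = 13;  b_159 = 15
  b_160 = 2;  b_161 = 13;  b_162 = 8;  b_163 = 15;  b_164 = 6;  b_165 = 15
  b_166 = 0;  b_167 = 4;  b_168 = 7;  b_169 = 13;  b_170 = 7;  b_171 = 10
  b_172 = 7;  b_173 = 15;  b_174 = 6;  b_175 = 12;  b_176 = 14;  b_177 = 12
  b_178 = 13;  b_179 = 4;  b_180 = 8;  b_181 = 4;  b_182 = 9;  b_183 = 2
  b_184 = 12;  b_185 = 16;  b_186 = 15;  b_187 = 2;  b_188 = 6;  b_189 = 14
  b_190 = 6;  b_191 = 11;  b_192 = 4;  b_193 = 7;  b_194 = 1;  b_195 = 5
  b_196 = 12;  b_197 = 11;  b_198 = 5;  b_199 = 4;  b_200 = 3;  b_201 = 16
  b_202 = 0;  b_203 = 11;  b_204 = 2;  b_205 = 14;  b_206 = 15;  b_207 = 3
  b_208 = 0;  b_209 = 14;  b_210 = 5;  b_211 = 3;  b_212 = 1;  b_213 = 1
  b_214 = 15;  b_215 = 15;  b_216 = 7;  b_217 = 11;  b_218 = 0;  b_219 = 15
  b_220 = 16;  b_221 = 4;  b_222 = 14;  b_223 = 8;  b_224 = 1;  b_225 = 5
  b_226 = 14;  b_227 = 0;  b_228 = 16;  b_229 = 9;  b_230 = 16;  b_231 = 5
  b_232 = 10;  b_233 = 5;  b_234 = 4;  b_235 = 3;  b_236 = 4;  b_237 = 2
  b_238 = 1;  b_239 = 15;  b_240 = 11;  b_241 = 14;  b_242 = 0;  b_243 = 3
  b_244 = 1;  b_245 = 13;  b_246 = 4;  b_247 = 1;  b_248 = 12;  b_249 = 11
  b_250 = 3;  b_251 = 13;  b_252 = 15;  b_253 = 15;  b_254 = 9;  b_255 = 13
  b_256 = 6;  b_257 = 11;  b_258 = 5;  b_259 = 9;  b_260 = 1;  b_261 = 1
  b_262 = 4;  b_263 = 1;  b_264 = 0;  b_265 = 5;  b_266 = 0;  b_267 = 8
  b_268 = 15;  b_269 = 12;  b_270 = 11;  b_271 = 14;  b_272 = 12;  b_273 = 16
  b_274 = 0;  b_275 = 4;  b_276 = 12;  b_277 = 10;  b_278 = 12;  b_279 = 16
  b_280 = 8;  b_281 = 0;  b_282 = 4;  b_283 = 1
b_284 = 14·1 + 6·4 + 1·0 + 12·8 = 15
b_285 = 14·15 + 6·1 + 1·4 + 12·0 = 16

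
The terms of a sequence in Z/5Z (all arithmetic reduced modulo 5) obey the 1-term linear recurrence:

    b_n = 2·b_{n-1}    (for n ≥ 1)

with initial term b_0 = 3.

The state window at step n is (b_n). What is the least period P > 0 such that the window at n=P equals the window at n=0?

4

n=0: window = (3)
n=1: window = (1)
n=2: window = (2)
n=3: window = (4)
n=4: window = (3)
window at n=4 equals window at n=0 → period = 4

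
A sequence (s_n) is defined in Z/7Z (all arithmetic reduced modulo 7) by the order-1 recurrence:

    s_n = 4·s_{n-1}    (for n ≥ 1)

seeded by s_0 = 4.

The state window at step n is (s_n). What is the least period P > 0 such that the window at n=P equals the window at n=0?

n=0: window = (4)
n=1: window = (2)
n=2: window = (1)
n=3: window = (4)
window at n=3 equals window at n=0 → period = 3

3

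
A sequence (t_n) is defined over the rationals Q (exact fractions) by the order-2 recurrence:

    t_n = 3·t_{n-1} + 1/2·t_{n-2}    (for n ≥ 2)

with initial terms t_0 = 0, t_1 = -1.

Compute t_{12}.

t_2 = 3·-1 + 1/2·0 = -3
t_3 = 3·-3 + 1/2·-1 = -19/2
t_4 = 3·-19/2 + 1/2·-3 = -30
t_5 = 3·-30 + 1/2·-19/2 = -379/4
t_6 = 3·-379/4 + 1/2·-30 = -1197/4
t_7 = 3·-1197/4 + 1/2·-379/4 = -7561/8
t_8 = 3·-7561/8 + 1/2·-1197/4 = -2985
t_9 = 3·-2985 + 1/2·-7561/8 = -150841/16
t_10 = 3·-150841/16 + 1/2·-2985 = -476403/16
t_11 = 3·-476403/16 + 1/2·-150841/16 = -3009259/32
t_12 = 3·-3009259/32 + 1/2·-476403/16 = -2376045/8

-2376045/8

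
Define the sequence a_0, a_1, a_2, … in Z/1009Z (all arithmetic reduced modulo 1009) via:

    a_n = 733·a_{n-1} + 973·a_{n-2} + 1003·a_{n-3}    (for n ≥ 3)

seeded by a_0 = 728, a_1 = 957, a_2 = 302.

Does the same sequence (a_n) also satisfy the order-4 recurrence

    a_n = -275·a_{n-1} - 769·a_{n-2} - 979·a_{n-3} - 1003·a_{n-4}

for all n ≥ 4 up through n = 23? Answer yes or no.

yes

Terms a_0..a_23: 728, 957, 302, 926, 240, 521, 421, 832, 300, 757, 283, 803, 757, 604, 1008, 224, 173, 698, 571, 885, 399, 895, 691, 686
n=4: candidate gives 240, actual a_4 = 240 ✓
n=5: candidate gives 521, actual a_5 = 521 ✓
n=6: candidate gives 421, actual a_6 = 421 ✓
n=7: candidate gives 832, actual a_7 = 832 ✓
n=8: candidate gives 300, actual a_8 = 300 ✓
n=9: candidate gives 757, actual a_9 = 757 ✓
n=10: candidate gives 283, actual a_10 = 283 ✓
n=11: candidate gives 803, actual a_11 = 803 ✓
n=12: candidate gives 757, actual a_12 = 757 ✓
n=13: candidate gives 604, actual a_13 = 604 ✓
n=14: candidate gives 1008, actual a_14 = 1008 ✓
n=15: candidate gives 224, actual a_15 = 224 ✓
n=16: candidate gives 173, actual a_16 = 173 ✓
n=17: candidate gives 698, actual a_17 = 698 ✓
n=18: candidate gives 571, actual a_18 = 571 ✓
n=19: candidate gives 885, actual a_19 = 885 ✓
n=20: candidate gives 399, actual a_20 = 399 ✓
n=21: candidate gives 895, actual a_21 = 895 ✓
n=22: candidate gives 691, actual a_22 = 691 ✓
n=23: candidate gives 686, actual a_23 = 686 ✓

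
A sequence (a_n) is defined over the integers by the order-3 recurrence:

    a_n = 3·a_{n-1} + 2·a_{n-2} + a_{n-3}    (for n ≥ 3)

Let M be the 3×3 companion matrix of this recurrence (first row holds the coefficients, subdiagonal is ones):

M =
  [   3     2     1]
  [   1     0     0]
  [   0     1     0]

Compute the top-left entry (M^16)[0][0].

752472043

(M^16)[0][0] is the top entry after applying M 16 times to the unit state (1, 0, 0). Equivalently it is h_{18} for the auxiliary sequence (h_n) obeying the same recurrence with h_2 = 1 and h_i = 0 for 0 ≤ i < 2:
h_3 = 3·1 + 2·0 + 1·0 = 3
h_4 = 3·3 + 2·1 + 1·0 = 11
h_5 = 3·11 + 2·3 + 1·1 = 40
h_6 = 3·40 + 2·11 + 1·3 = 145
h_7 = 3·145 + 2·40 + 1·11 = 526
h_8 = 3·526 + 2·145 + 1·40 = 1908
h_9 = 3·1908 + 2·526 + 1·145 = 6921
h_10 = 3·6921 + 2·1908 + 1·526 = 25105
h_11 = 3·25105 + 2·6921 + 1·1908 = 91065
h_12 = 3·91065 + 2·25105 + 1·6921 = 330326
h_13 = 3·330326 + 2·91065 + 1·25105 = 1198213
h_14 = 3·1198213 + 2·330326 + 1·91065 = 4346356
h_15 = 3·4346356 + 2·1198213 + 1·330326 = 15765820
h_16 = 3·15765820 + 2·4346356 + 1·1198213 = 57188385
h_17 = 3·57188385 + 2·15765820 + 1·4346356 = 207443151
h_18 = 3·207443151 + 2·57188385 + 1·15765820 = 752472043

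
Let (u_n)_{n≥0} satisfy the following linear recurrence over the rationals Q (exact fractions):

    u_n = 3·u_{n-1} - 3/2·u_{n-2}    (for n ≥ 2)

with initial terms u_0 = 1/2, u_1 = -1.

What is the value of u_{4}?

-189/8

u_2 = 3·-1 + -3/2·1/2 = -15/4
u_3 = 3·-15/4 + -3/2·-1 = -39/4
u_4 = 3·-39/4 + -3/2·-15/4 = -189/8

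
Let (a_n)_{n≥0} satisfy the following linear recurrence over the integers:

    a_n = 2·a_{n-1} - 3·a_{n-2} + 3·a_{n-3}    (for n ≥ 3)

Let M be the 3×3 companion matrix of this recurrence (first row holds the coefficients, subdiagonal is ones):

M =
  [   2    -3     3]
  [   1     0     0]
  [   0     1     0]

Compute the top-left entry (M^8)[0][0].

-8

(M^8)[0][0] is the top entry after applying M 8 times to the unit state (1, 0, 0). Equivalently it is h_{10} for the auxiliary sequence (h_n) obeying the same recurrence with h_2 = 1 and h_i = 0 for 0 ≤ i < 2:
h_3 = 2·1 + -3·0 + 3·0 = 2
h_4 = 2·2 + -3·1 + 3·0 = 1
h_5 = 2·1 + -3·2 + 3·1 = -1
h_6 = 2·-1 + -3·1 + 3·2 = 1
h_7 = 2·1 + -3·-1 + 3·1 = 8
h_8 = 2·8 + -3·1 + 3·-1 = 10
h_9 = 2·10 + -3·8 + 3·1 = -1
h_10 = 2·-1 + -3·10 + 3·8 = -8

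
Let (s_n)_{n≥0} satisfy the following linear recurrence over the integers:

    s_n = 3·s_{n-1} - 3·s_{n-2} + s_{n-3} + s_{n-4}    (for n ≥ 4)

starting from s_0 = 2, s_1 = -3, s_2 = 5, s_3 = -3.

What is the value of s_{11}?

s_4 = 3·-3 + -3·5 + 1·-3 + 1·2 = -25
s_5 = 3·-25 + -3·-3 + 1·5 + 1·-3 = -64
s_6 = 3·-64 + -3·-25 + 1·-3 + 1·5 = -115
s_7 = 3·-115 + -3·-64 + 1·-25 + 1·-3 = -181
s_8 = 3·-181 + -3·-115 + 1·-64 + 1·-25 = -287
s_9 = 3·-287 + -3·-181 + 1·-115 + 1·-64 = -497
s_10 = 3·-497 + -3·-287 + 1·-181 + 1·-115 = -926
s_11 = 3·-926 + -3·-497 + 1·-287 + 1·-181 = -1755

-1755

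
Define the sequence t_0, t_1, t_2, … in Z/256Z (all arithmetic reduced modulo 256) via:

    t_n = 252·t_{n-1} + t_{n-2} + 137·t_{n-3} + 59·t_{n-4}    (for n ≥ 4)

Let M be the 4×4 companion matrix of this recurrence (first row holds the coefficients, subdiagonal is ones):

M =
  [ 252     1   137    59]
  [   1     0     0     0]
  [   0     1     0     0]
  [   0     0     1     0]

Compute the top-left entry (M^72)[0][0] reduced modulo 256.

(M^72)[0][0] is the top entry after applying M 72 times to the unit state (1, 0, 0, 0). Equivalently it is h_{75} for the auxiliary sequence (h_n) obeying the same recurrence with h_3 = 1 and h_i = 0 for 0 ≤ i < 3:
h_4 = 252·1 + 1·0 + 137·0 + 59·0 = 252
h_5 = 252·252 + 1·1 + 137·0 + 59·0 = 17
h_6 = 252·17 + 1·252 + 137·1 + 59·0 = 65
h_7 = 252·65 + 1·17 + 137·252 + 59·1 = 36
h_8 = 252·36 + 1·65 + 137·17 + 59·252 = 222
h_9 = 252·222 + 1·36 + 137·65 + 59·17 = 96
h_10 = 252·96 + 1·222 + 137·36 + 59·65 = 157
h_11 = 252·157 + 1·96 + 137·222 + 59·36 = 6
h_12 = 252·6 + 1·157 + 137·96 + 59·222 = 15
h_13 = 252·15 + 1·6 + 137·157 + 59·96 = 239
h_14 = 252·239 + 1·15 + 137·6 + 59·157 = 184
h_15 = 252·184 + 1·239 + 137·15 + 59·6 = 120
h_16 = 252·120 + 1·184 + 137·239 + 59·15 = 52
h_17 = 252·52 + 1·120 + 137·184 + 59·239 = 53
h_18 = 252·53 + 1·52 + 137·120 + 59·184 = 0
h_19 = 252·0 + 1·53 + 137·52 + 59·120 = 177
h_20 = 252·177 + 1·0 + 137·53 + 59·52 = 149
h_21 = 252·149 + 1·177 + 137·0 + 59·53 = 148
h_22 = 252·148 + 1·149 + 137·177 + 59·0 = 254
h_23 = 252·254 + 1·148 + 137·149 + 59·177 = 36
h_24 = 252·36 + 1·254 + 137·148 + 59·149 = 249
h_25 = 252·249 + 1·36 + 137·254 + 59·148 = 74
h_26 = 252·74 + 1·249 + 137·36 + 59·254 = 159
h_27 = 252·159 + 1·74 + 137·249 + 59·36 = 91
h_28 = 252·91 + 1·159 + 137·74 + 59·249 = 48
h_29 = 252·48 + 1·91 + 137·159 + 59·74 = 192
h_30 = 252·192 + 1·48 + 137·91 + 59·159 = 136
h_31 = 252·136 + 1·192 + 137·48 + 59·91 = 73
h_32 = 252·73 + 1·136 + 137·192 + 59·48 = 52
h_33 = 252·52 + 1·73 + 137·136 + 59·192 = 129
h_34 = 252·129 + 1·52 + 137·73 + 59·136 = 153
h_35 = 252·153 + 1·129 + 137·52 + 59·73 = 196
h_36 = 252·196 + 1·153 + 137·129 + 59·52 = 142
h_37 = 252·142 + 1·196 + 137·153 + 59·129 = 40
h_38 = 252·40 + 1·142 + 137·196 + 59·153 = 21
h_39 = 252·21 + 1·40 + 137·142 + 59·196 = 254
h_40 = 252·254 + 1·21 + 137·40 + 59·142 = 63
h_41 = 252·63 + 1·254 + 137·21 + 59·40 = 119
h_42 = 252·119 + 1·63 + 137·254 + 59·21 = 40
h_43 = 252·40 + 1·119 + 137·63 + 59·254 = 24
h_44 = 252·24 + 1·40 + 137·119 + 59·63 = 252
h_45 = 252·252 + 1·24 + 137·40 + 59·119 = 253
h_46 = 252·253 + 1·252 + 137·24 + 59·40 = 24
h_47 = 252·24 + 1·253 + 137·252 + 59·24 = 1
h_48 = 252·1 + 1·24 + 137·253 + 59·252 = 141
h_49 = 252·141 + 1·1 + 137·24 + 59·253 = 244
h_50 = 252·244 + 1·141 + 137·1 + 59·24 = 206
h_51 = 252·206 + 1·244 + 137·141 + 59·1 = 108
h_52 = 252·108 + 1·206 + 137·244 + 59·141 = 49
h_53 = 252·49 + 1·108 + 137·206 + 59·244 = 34
h_54 = 252·34 + 1·49 + 137·108 + 59·206 = 239
h_55 = 252·239 + 1·34 + 137·49 + 59·108 = 131
h_56 = 252·131 + 1·239 + 137·34 + 59·49 = 96
h_57 = 252·96 + 1·131 + 137·239 + 59·34 = 192
h_58 = 252·192 + 1·96 + 137·131 + 59·239 = 144
h_59 = 252·144 + 1·192 + 137·96 + 59·131 = 17
h_60 = 252·17 + 1·144 + 137·192 + 59·96 = 44
h_61 = 252·44 + 1·17 + 137·144 + 59·192 = 177
h_62 = 252·177 + 1·44 + 137·17 + 59·144 = 177
h_63 = 252·177 + 1·177 + 137·44 + 59·17 = 100
h_64 = 252·100 + 1·177 + 137·177 + 59·44 = 254
h_65 = 252·254 + 1·100 + 137·177 + 59·177 = 240
h_66 = 252·240 + 1·254 + 137·100 + 59·177 = 141
h_67 = 252·141 + 1·240 + 137·254 + 59·100 = 182
h_68 = 252·182 + 1·141 + 137·240 + 59·254 = 175
h_69 = 252·175 + 1·182 + 137·141 + 59·240 = 191
h_70 = 252·191 + 1·175 + 137·182 + 59·141 = 152
h_71 = 252·152 + 1·191 + 137·175 + 59·182 = 248
h_72 = 252·248 + 1·152 + 137·191 + 59·175 = 68
h_73 = 252·68 + 1·248 + 137·152 + 59·191 = 69
h_74 = 252·69 + 1·68 + 137·248 + 59·152 = 240
h_75 = 252·240 + 1·69 + 137·68 + 59·248 = 17

17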